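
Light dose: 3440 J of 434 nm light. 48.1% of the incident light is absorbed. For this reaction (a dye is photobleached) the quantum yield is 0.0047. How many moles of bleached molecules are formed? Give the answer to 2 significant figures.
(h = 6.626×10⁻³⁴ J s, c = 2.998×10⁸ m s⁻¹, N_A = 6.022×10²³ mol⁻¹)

Photon energy at 434 nm: hc/λ = (6.626×10⁻³⁴)(2.998×10⁸)/(434×10⁻⁹) = 4.577×10⁻¹⁹ J.
Photons incident: 3440 / 4.577×10⁻¹⁹ = 7.516×10²¹, i.e. 7.516×10²¹/6.022×10²³ = 0.01248 mol.
Photons absorbed: 0.481 × 0.01248 = 0.006003 mol.
Product: Φ × n_abs = 0.0047 × 0.006003 = 2.821×10⁻⁵ mol.

2.8×10⁻⁵ mol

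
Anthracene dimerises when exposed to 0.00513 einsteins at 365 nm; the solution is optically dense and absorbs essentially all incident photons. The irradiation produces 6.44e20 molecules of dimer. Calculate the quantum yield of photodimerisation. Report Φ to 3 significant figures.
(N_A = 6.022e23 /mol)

Φ = 0.208

Product: 6.44e20 / 6.022e23 = 0.001069 mol.
Φ = 0.001069 mol / 0.00513 mol photons = 0.208.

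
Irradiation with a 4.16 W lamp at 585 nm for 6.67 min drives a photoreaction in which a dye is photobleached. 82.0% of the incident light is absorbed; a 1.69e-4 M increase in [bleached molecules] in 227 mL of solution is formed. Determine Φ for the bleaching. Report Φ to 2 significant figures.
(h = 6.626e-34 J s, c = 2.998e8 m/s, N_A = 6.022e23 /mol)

Product: (1.69e-4 M)(0.227 L) = 3.836e-5 mol.
Photon energy at 585 nm: hc/λ = (6.626e-34)(2.998e8)/(585e-9) = 3.396e-19 J.
Energy delivered: (4.16 W)(400.2 s) = 1665 J.
Photons incident: 1665 / 3.396e-19 = 4.903e21, i.e. 4.903e21/6.022e23 = 0.008142 mol.
Photons absorbed: 0.820 × 0.008142 = 0.006676 mol.
Φ = 3.836e-5 mol / 0.006676 mol photons = 0.0057.

Φ = 0.0057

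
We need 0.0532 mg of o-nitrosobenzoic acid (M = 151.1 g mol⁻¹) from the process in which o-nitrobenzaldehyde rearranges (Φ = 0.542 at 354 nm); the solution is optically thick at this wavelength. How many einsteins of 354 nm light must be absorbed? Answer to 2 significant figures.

Product: 0.0532 mg / 151.1 g mol⁻¹ = 3.521e-7 mol.
Photons that must be absorbed: 3.521e-7 / 0.542 = 6.496e-7 mol.

6.5e-7 einstein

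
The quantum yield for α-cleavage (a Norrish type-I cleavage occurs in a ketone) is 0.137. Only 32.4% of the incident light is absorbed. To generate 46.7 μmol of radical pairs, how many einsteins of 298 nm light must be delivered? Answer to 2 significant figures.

0.0011 einstein

Product: 46.7 μmol = 4.67×10⁻⁵ mol.
Photons that must be absorbed: 4.67×10⁻⁵ / 0.137 = 3.409×10⁻⁴ mol.
Incident photons needed: 3.409×10⁻⁴ / 0.324 = 0.001052 mol.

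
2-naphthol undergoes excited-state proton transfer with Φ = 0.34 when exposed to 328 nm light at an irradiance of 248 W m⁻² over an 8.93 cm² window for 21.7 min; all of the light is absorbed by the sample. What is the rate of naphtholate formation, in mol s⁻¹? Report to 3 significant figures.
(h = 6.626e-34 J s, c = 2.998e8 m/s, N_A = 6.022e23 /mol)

Photon energy at 328 nm: hc/λ = (6.626e-34)(2.998e8)/(328e-9) = 6.056e-19 J.
Energy delivered: (248 W m⁻²)(8.93e-4 m²)(1302 s) = 288.3 J.
Photons incident: 288.3 / 6.056e-19 = 4.761e20, i.e. 4.761e20/6.022e23 = 7.906e-4 mol.
Product formed: 0.34 × 7.906e-4 = 2.688e-4 mol.
Rate: 2.688e-4 / 1302 s = 2.06e-7 mol s⁻¹.

2.06e-7 mol s⁻¹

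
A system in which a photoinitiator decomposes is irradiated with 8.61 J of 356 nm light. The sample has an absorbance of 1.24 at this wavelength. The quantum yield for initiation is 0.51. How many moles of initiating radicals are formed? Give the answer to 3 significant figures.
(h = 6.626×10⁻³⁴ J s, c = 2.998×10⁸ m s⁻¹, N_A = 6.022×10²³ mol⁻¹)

1.23×10⁻⁵ mol

Photon energy at 356 nm: hc/λ = (6.626×10⁻³⁴)(2.998×10⁸)/(356×10⁻⁹) = 5.580×10⁻¹⁹ J.
Photons incident: 8.61 / 5.580×10⁻¹⁹ = 1.543×10¹⁹, i.e. 1.543×10¹⁹/6.022×10²³ = 2.562×10⁻⁵ mol.
Fraction absorbed: 1 − 10^(−1.24) = 0.9425.
Photons absorbed: 0.9425 × 2.562×10⁻⁵ = 2.415×10⁻⁵ mol.
Product: Φ × n_abs = 0.51 × 2.415×10⁻⁵ = 1.232×10⁻⁵ mol.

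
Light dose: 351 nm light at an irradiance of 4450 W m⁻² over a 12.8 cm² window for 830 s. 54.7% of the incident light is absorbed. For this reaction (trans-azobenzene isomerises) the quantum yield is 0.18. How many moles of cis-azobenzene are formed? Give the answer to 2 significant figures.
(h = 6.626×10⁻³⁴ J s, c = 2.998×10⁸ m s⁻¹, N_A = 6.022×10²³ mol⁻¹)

0.0014 mol

Photon energy at 351 nm: hc/λ = (6.626×10⁻³⁴)(2.998×10⁸)/(351×10⁻⁹) = 5.659×10⁻¹⁹ J.
Energy delivered: (4450 W m⁻²)(12.8×10⁻⁴ m²)(830 s) = 4728 J.
Photons incident: 4728 / 5.659×10⁻¹⁹ = 8.355×10²¹, i.e. 8.355×10²¹/6.022×10²³ = 0.01387 mol.
Photons absorbed: 0.547 × 0.01387 = 0.007587 mol.
Product: Φ × n_abs = 0.18 × 0.007587 = 0.001366 mol.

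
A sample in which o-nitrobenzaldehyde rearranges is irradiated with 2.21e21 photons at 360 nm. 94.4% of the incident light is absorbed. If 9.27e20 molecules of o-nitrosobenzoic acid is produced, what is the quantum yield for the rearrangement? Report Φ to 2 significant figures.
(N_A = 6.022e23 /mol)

Product: 9.27e20 / 6.022e23 = 0.001539 mol.
Moles of photons: 2.21e21 / 6.022e23 = 0.003670 mol.
Photons absorbed: 0.944 × 0.003670 = 0.003464 mol.
Φ = 0.001539 mol / 0.003464 mol photons = 0.44.

Φ = 0.44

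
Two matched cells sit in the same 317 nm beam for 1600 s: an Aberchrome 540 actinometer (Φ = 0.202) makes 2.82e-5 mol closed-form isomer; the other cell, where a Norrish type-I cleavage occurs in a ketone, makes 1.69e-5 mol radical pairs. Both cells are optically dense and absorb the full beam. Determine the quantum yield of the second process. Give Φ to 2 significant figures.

Φ = 0.12

Photons absorbed by the actinometer: 2.82e-5 / 0.202 = 1.396e-4 mol.
Φ(unknown) = 1.69e-5 / 1.396e-4 = 0.12.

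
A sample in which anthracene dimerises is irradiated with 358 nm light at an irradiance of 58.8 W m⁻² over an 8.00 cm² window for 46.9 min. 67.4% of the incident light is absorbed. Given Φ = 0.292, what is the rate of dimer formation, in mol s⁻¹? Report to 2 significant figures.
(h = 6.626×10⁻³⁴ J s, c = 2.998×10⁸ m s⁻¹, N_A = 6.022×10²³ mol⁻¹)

Photon energy at 358 nm: hc/λ = (6.626×10⁻³⁴)(2.998×10⁸)/(358×10⁻⁹) = 5.549×10⁻¹⁹ J.
Energy delivered: (58.8 W m⁻²)(8.00×10⁻⁴ m²)(2814 s) = 132.4 J.
Photons incident: 132.4 / 5.549×10⁻¹⁹ = 2.386×10²⁰, i.e. 2.386×10²⁰/6.022×10²³ = 3.962×10⁻⁴ mol.
Photons absorbed: 0.674 × 3.962×10⁻⁴ = 2.670×10⁻⁴ mol.
Product formed: 0.292 × 2.670×10⁻⁴ = 7.796×10⁻⁵ mol.
Rate: 7.796×10⁻⁵ / 2814 s = 2.8×10⁻⁸ mol s⁻¹.

2.8×10⁻⁸ mol s⁻¹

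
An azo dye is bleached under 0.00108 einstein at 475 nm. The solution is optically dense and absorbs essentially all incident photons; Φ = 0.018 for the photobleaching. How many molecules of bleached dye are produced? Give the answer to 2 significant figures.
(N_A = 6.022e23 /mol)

1.2e19 molecules

Product: Φ × n_abs = 0.018 × 0.00108 = 1.944e-5 mol.
As a count: 1.944e-5 × 6.022e23 = 1.2e19.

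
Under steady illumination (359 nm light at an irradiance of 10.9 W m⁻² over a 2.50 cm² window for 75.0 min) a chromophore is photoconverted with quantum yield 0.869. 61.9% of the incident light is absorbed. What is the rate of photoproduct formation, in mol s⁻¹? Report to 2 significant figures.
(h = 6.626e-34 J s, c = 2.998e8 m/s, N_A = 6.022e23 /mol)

4.4e-9 mol s⁻¹

Photon energy at 359 nm: hc/λ = (6.626e-34)(2.998e8)/(359e-9) = 5.533e-19 J.
Energy delivered: (10.9 W m⁻²)(2.50e-4 m²)(4500 s) = 12.26 J.
Photons incident: 12.26 / 5.533e-19 = 2.216e19, i.e. 2.216e19/6.022e23 = 3.680e-5 mol.
Photons absorbed: 0.619 × 3.680e-5 = 2.278e-5 mol.
Product formed: 0.869 × 2.278e-5 = 1.980e-5 mol.
Rate: 1.980e-5 / 4500 s = 4.4e-9 mol s⁻¹.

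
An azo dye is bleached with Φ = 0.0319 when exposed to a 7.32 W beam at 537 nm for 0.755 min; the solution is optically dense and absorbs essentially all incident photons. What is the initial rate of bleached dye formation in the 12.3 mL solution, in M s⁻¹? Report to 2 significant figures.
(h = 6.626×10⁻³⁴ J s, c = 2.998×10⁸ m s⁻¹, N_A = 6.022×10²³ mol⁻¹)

8.5×10⁻⁵ M s⁻¹

Photon energy at 537 nm: hc/λ = (6.626×10⁻³⁴)(2.998×10⁸)/(537×10⁻⁹) = 3.699×10⁻¹⁹ J.
Energy delivered: (7.32 W)(45.3 s) = 331.6 J.
Photons incident: 331.6 / 3.699×10⁻¹⁹ = 8.965×10²⁰, i.e. 8.965×10²⁰/6.022×10²³ = 0.001489 mol.
Product formed: 0.0319 × 0.001489 = 4.750×10⁻⁵ mol.
Rate: 4.750×10⁻⁵ mol / (45.3 s × 0.0123 L) = 8.5×10⁻⁵ M s⁻¹.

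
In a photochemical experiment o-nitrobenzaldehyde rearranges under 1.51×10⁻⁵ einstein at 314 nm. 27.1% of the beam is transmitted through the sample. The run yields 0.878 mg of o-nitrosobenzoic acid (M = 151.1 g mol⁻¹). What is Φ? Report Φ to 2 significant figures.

Φ = 0.53

Product: 0.878 mg / 151.1 g mol⁻¹ = 5.811×10⁻⁶ mol.
Fraction absorbed: 1 − 27.1/100 = 0.7290.
Photons absorbed: 0.7290 × 1.51×10⁻⁵ = 1.101×10⁻⁵ mol.
Φ = 5.811×10⁻⁶ mol / 1.101×10⁻⁵ mol photons = 0.53.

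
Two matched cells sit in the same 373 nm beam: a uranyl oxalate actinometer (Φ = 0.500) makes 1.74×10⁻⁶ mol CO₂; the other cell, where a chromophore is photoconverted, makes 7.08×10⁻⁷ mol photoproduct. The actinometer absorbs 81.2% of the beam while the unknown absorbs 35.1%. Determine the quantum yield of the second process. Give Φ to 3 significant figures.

Photons absorbed by the actinometer: 1.74×10⁻⁶ / 0.500 = 3.480×10⁻⁶ mol.
Incident flux: 3.480×10⁻⁶ / 0.812 = 4.286×10⁻⁶ einstein.
Absorbed by unknown: 0.351 × 4.286×10⁻⁶ = 1.504×10⁻⁶ mol.
Φ(unknown) = 7.08×10⁻⁷ / 1.504×10⁻⁶ = 0.471.

Φ = 0.471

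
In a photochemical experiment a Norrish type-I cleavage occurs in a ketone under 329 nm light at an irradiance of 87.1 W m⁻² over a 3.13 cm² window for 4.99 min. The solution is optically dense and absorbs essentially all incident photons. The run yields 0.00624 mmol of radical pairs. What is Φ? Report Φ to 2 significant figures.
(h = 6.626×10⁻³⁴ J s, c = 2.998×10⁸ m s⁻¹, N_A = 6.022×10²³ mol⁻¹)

Φ = 0.28

Product: 0.00624 mmol = 6.24×10⁻⁶ mol.
Photon energy at 329 nm: hc/λ = (6.626×10⁻³⁴)(2.998×10⁸)/(329×10⁻⁹) = 6.038×10⁻¹⁹ J.
Energy delivered: (87.1 W m⁻²)(3.13×10⁻⁴ m²)(299.4 s) = 8.162 J.
Photons incident: 8.162 / 6.038×10⁻¹⁹ = 1.352×10¹⁹, i.e. 1.352×10¹⁹/6.022×10²³ = 2.245×10⁻⁵ mol.
Φ = 6.24×10⁻⁶ mol / 2.245×10⁻⁵ mol photons = 0.28.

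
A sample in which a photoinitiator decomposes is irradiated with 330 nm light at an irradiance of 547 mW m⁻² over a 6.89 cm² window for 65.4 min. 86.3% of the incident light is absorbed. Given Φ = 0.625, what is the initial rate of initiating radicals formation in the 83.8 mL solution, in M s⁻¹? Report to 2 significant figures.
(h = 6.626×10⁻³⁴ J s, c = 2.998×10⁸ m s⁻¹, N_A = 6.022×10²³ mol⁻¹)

6.7×10⁻⁹ M s⁻¹

Photon energy at 330 nm: hc/λ = (6.626×10⁻³⁴)(2.998×10⁸)/(330×10⁻⁹) = 6.020×10⁻¹⁹ J.
Energy delivered: (547 mW m⁻²)(6.89×10⁻⁴ m²)(3924 s) = 1.479 J.
Photons incident: 1.479 / 6.020×10⁻¹⁹ = 2.457×10¹⁸, i.e. 2.457×10¹⁸/6.022×10²³ = 4.080×10⁻⁶ mol.
Photons absorbed: 0.863 × 4.080×10⁻⁶ = 3.521×10⁻⁶ mol.
Product formed: 0.625 × 3.521×10⁻⁶ = 2.201×10⁻⁶ mol.
Rate: 2.201×10⁻⁶ mol / (3924 s × 0.0838 L) = 6.7×10⁻⁹ M s⁻¹.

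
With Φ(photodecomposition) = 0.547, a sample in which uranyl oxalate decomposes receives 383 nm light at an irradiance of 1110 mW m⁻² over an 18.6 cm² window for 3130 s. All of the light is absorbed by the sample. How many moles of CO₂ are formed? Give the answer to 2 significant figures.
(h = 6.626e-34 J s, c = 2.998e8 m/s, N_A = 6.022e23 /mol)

Photon energy at 383 nm: hc/λ = (6.626e-34)(2.998e8)/(383e-9) = 5.187e-19 J.
Energy delivered: (1110 mW m⁻²)(18.6e-4 m²)(3130 s) = 6.462 J.
Photons incident: 6.462 / 5.187e-19 = 1.246e19, i.e. 1.246e19/6.022e23 = 2.069e-5 mol.
Product: Φ × n_abs = 0.547 × 2.069e-5 = 1.132e-5 mol.

1.1e-5 mol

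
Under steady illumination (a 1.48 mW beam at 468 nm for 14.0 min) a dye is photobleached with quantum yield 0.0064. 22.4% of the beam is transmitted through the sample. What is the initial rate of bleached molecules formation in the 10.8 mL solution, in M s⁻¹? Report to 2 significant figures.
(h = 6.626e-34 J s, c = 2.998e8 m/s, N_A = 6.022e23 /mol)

Photon energy at 468 nm: hc/λ = (6.626e-34)(2.998e8)/(468e-9) = 4.245e-19 J.
Energy delivered: (1.48 mW)(840 s) = 1.243 J.
Photons incident: 1.243 / 4.245e-19 = 2.928e18, i.e. 2.928e18/6.022e23 = 4.862e-6 mol.
Fraction absorbed: 1 − 22.4/100 = 0.7760.
Photons absorbed: 0.7760 × 4.862e-6 = 3.773e-6 mol.
Product formed: 0.0064 × 3.773e-6 = 2.415e-8 mol.
Rate: 2.415e-8 mol / (840 s × 0.0108 L) = 2.7e-9 M s⁻¹.

2.7e-9 M s⁻¹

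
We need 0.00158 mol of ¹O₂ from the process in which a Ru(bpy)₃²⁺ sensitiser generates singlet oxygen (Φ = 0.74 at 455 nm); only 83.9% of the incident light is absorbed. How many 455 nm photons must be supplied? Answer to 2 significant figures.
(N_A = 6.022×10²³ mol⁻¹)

1.5×10²¹ photons

Photons that must be absorbed: 0.00158 / 0.74 = 0.002135 mol.
Incident photons needed: 0.002135 / 0.839 = 0.002545 mol.
Photon count: 0.002545 × 6.022×10²³ = 1.5×10²¹.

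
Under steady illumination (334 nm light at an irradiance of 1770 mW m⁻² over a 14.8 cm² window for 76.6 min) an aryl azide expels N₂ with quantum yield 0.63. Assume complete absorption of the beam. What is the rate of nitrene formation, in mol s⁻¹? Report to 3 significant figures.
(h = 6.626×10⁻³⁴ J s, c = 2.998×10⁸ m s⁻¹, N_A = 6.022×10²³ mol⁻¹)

4.61×10⁻⁹ mol s⁻¹

Photon energy at 334 nm: hc/λ = (6.626×10⁻³⁴)(2.998×10⁸)/(334×10⁻⁹) = 5.948×10⁻¹⁹ J.
Energy delivered: (1770 mW m⁻²)(14.8×10⁻⁴ m²)(4596 s) = 12.04 J.
Photons incident: 12.04 / 5.948×10⁻¹⁹ = 2.024×10¹⁹, i.e. 2.024×10¹⁹/6.022×10²³ = 3.361×10⁻⁵ mol.
Product formed: 0.63 × 3.361×10⁻⁵ = 2.117×10⁻⁵ mol.
Rate: 2.117×10⁻⁵ / 4596 s = 4.61×10⁻⁹ mol s⁻¹.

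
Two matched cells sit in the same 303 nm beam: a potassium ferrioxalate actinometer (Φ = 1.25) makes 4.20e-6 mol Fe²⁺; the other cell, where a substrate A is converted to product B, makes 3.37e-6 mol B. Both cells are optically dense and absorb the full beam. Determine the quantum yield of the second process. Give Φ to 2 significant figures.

Photons absorbed by the actinometer: 4.20e-6 / 1.25 = 3.360e-6 mol.
Φ(unknown) = 3.37e-6 / 3.360e-6 = 1.0.

Φ = 1.0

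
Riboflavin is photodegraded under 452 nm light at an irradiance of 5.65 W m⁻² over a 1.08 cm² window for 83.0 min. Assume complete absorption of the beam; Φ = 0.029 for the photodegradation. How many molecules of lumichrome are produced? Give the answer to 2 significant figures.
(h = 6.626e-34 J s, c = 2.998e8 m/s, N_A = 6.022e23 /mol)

Photon energy at 452 nm: hc/λ = (6.626e-34)(2.998e8)/(452e-9) = 4.395e-19 J.
Energy delivered: (5.65 W m⁻²)(1.08e-4 m²)(4980 s) = 3.039 J.
Photons incident: 3.039 / 4.395e-19 = 6.915e18, i.e. 6.915e18/6.022e23 = 1.148e-5 mol.
Product: Φ × n_abs = 0.029 × 1.148e-5 = 3.329e-7 mol.
As a count: 3.329e-7 × 6.022e23 = 2.0e17.

2.0e17 molecules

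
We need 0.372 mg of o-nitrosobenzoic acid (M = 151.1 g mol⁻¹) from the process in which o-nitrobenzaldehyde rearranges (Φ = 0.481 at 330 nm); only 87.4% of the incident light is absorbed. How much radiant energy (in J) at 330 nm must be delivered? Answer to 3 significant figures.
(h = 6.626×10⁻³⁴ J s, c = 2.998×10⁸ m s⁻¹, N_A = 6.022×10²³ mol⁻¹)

2.12 J

Product: 0.372 mg / 151.1 g mol⁻¹ = 2.462×10⁻⁶ mol.
Photons that must be absorbed: 2.462×10⁻⁶ / 0.481 = 5.119×10⁻⁶ mol.
Incident photons needed: 5.119×10⁻⁶ / 0.874 = 5.857×10⁻⁶ mol.
Photon energy: hc/λ = 6.020×10⁻¹⁹ J; per mole, 3.625×10⁵ J mol⁻¹.
Energy required: 5.857×10⁻⁶ × 3.625×10⁵ = 2.12 J.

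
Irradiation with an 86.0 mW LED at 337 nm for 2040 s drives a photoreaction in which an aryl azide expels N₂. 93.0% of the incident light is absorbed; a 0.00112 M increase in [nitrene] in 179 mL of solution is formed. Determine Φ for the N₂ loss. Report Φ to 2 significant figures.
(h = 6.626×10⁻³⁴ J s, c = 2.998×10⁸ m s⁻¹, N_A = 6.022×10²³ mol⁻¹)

Product: (0.00112 M)(0.179 L) = 2.005×10⁻⁴ mol.
Photon energy at 337 nm: hc/λ = (6.626×10⁻³⁴)(2.998×10⁸)/(337×10⁻⁹) = 5.895×10⁻¹⁹ J.
Energy delivered: (86.0 mW)(2040 s) = 175.4 J.
Photons incident: 175.4 / 5.895×10⁻¹⁹ = 2.975×10²⁰, i.e. 2.975×10²⁰/6.022×10²³ = 4.940×10⁻⁴ mol.
Photons absorbed: 0.930 × 4.940×10⁻⁴ = 4.594×10⁻⁴ mol.
Φ = 2.005×10⁻⁴ mol / 4.594×10⁻⁴ mol photons = 0.44.

Φ = 0.44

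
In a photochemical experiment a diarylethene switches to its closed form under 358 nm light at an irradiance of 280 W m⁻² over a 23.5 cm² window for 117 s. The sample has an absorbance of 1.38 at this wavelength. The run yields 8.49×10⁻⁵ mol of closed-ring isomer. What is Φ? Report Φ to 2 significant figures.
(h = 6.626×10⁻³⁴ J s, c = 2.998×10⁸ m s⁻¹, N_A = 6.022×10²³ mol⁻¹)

Φ = 0.38

Photon energy at 358 nm: hc/λ = (6.626×10⁻³⁴)(2.998×10⁸)/(358×10⁻⁹) = 5.549×10⁻¹⁹ J.
Energy delivered: (280 W m⁻²)(23.5×10⁻⁴ m²)(117 s) = 76.99 J.
Photons incident: 76.99 / 5.549×10⁻¹⁹ = 1.387×10²⁰, i.e. 1.387×10²⁰/6.022×10²³ = 2.303×10⁻⁴ mol.
Fraction absorbed: 1 − 10^(−1.38) = 0.9583.
Photons absorbed: 0.9583 × 2.303×10⁻⁴ = 2.207×10⁻⁴ mol.
Φ = 8.49×10⁻⁵ mol / 2.207×10⁻⁴ mol photons = 0.38.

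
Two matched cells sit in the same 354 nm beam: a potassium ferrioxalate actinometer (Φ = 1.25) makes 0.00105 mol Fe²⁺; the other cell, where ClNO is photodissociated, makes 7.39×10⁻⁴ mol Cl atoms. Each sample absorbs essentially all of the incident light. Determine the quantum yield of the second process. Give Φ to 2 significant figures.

Φ = 0.88

Photons absorbed by the actinometer: 0.00105 / 1.25 = 8.400×10⁻⁴ mol.
Φ(unknown) = 7.39×10⁻⁴ / 8.400×10⁻⁴ = 0.88.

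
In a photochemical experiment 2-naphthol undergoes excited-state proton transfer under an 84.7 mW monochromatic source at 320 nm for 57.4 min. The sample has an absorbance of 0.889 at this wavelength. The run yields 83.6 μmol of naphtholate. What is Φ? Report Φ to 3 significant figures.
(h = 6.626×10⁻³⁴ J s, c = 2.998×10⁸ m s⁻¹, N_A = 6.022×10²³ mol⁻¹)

Product: 83.6 μmol = 8.36×10⁻⁵ mol.
Photon energy at 320 nm: hc/λ = (6.626×10⁻³⁴)(2.998×10⁸)/(320×10⁻⁹) = 6.208×10⁻¹⁹ J.
Energy delivered: (84.7 mW)(3444 s) = 291.7 J.
Photons incident: 291.7 / 6.208×10⁻¹⁹ = 4.699×10²⁰, i.e. 4.699×10²⁰/6.022×10²³ = 7.803×10⁻⁴ mol.
Fraction absorbed: 1 − 10^(−0.889) = 0.8709.
Photons absorbed: 0.8709 × 7.803×10⁻⁴ = 6.796×10⁻⁴ mol.
Φ = 8.36×10⁻⁵ mol / 6.796×10⁻⁴ mol photons = 0.123.

Φ = 0.123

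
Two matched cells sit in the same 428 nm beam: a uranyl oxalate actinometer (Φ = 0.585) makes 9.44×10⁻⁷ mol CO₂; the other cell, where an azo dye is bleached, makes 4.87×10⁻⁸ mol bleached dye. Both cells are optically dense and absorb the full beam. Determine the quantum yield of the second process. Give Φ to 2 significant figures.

Photons absorbed by the actinometer: 9.44×10⁻⁷ / 0.585 = 1.614×10⁻⁶ mol.
Φ(unknown) = 4.87×10⁻⁸ / 1.614×10⁻⁶ = 0.030.

Φ = 0.030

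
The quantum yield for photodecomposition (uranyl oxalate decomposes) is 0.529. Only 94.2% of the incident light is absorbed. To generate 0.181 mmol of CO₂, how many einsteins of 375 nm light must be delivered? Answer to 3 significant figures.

Product: 0.181 mmol = 1.81×10⁻⁴ mol.
Photons that must be absorbed: 1.81×10⁻⁴ / 0.529 = 3.422×10⁻⁴ mol.
Incident photons needed: 3.422×10⁻⁴ / 0.942 = 3.633×10⁻⁴ mol.

3.63×10⁻⁴ einstein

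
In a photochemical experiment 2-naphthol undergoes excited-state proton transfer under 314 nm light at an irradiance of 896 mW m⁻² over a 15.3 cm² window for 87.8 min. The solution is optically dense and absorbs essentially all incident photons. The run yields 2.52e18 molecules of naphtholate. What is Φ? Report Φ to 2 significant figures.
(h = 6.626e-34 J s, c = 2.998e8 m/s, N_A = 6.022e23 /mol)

Product: 2.52e18 / 6.022e23 = 4.185e-6 mol.
Photon energy at 314 nm: hc/λ = (6.626e-34)(2.998e8)/(314e-9) = 6.326e-19 J.
Energy delivered: (896 mW m⁻²)(15.3e-4 m²)(5268 s) = 7.222 J.
Photons incident: 7.222 / 6.326e-19 = 1.142e19, i.e. 1.142e19/6.022e23 = 1.896e-5 mol.
Φ = 4.185e-6 mol / 1.896e-5 mol photons = 0.22.

Φ = 0.22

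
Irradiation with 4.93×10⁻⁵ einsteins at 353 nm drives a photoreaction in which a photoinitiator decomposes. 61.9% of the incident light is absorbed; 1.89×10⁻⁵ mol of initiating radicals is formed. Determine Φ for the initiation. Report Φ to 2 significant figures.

Photons absorbed: 0.619 × 4.93×10⁻⁵ = 3.052×10⁻⁵ mol.
Φ = 1.89×10⁻⁵ mol / 3.052×10⁻⁵ mol photons = 0.62.

Φ = 0.62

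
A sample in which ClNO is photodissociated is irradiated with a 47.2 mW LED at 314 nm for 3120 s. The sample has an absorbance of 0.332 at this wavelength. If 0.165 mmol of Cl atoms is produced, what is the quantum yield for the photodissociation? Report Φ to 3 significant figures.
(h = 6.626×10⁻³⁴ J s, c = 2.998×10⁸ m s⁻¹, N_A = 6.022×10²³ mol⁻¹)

Product: 0.165 mmol = 1.65×10⁻⁴ mol.
Photon energy at 314 nm: hc/λ = (6.626×10⁻³⁴)(2.998×10⁸)/(314×10⁻⁹) = 6.326×10⁻¹⁹ J.
Energy delivered: (47.2 mW)(3120 s) = 147.3 J.
Photons incident: 147.3 / 6.326×10⁻¹⁹ = 2.328×10²⁰, i.e. 2.328×10²⁰/6.022×10²³ = 3.866×10⁻⁴ mol.
Fraction absorbed: 1 − 10^(−0.332) = 0.5344.
Photons absorbed: 0.5344 × 3.866×10⁻⁴ = 2.066×10⁻⁴ mol.
Φ = 1.65×10⁻⁴ mol / 2.066×10⁻⁴ mol photons = 0.799.

Φ = 0.799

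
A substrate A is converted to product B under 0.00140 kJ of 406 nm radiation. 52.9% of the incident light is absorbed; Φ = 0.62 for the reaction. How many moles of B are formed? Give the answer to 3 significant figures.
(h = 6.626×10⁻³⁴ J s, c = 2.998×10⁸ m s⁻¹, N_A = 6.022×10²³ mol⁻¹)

Photon energy at 406 nm: hc/λ = (6.626×10⁻³⁴)(2.998×10⁸)/(406×10⁻⁹) = 4.893×10⁻¹⁹ J.
Incident energy: 0.00140 kJ = 1.40 J.
Photons incident: 1.40 / 4.893×10⁻¹⁹ = 2.861×10¹⁸, i.e. 2.861×10¹⁸/6.022×10²³ = 4.751×10⁻⁶ mol.
Photons absorbed: 0.529 × 4.751×10⁻⁶ = 2.513×10⁻⁶ mol.
Product: Φ × n_abs = 0.62 × 2.513×10⁻⁶ = 1.558×10⁻⁶ mol.

1.56×10⁻⁶ mol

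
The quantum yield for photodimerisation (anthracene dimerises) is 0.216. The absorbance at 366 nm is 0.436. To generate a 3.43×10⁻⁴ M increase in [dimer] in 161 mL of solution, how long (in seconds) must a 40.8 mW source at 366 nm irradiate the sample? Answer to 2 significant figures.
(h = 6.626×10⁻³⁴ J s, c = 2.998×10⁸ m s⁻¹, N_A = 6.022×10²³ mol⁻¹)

t ≈ 3200 s

Product: (3.43×10⁻⁴ M)(0.161 L) = 5.522×10⁻⁵ mol.
Photons that must be absorbed: 5.522×10⁻⁵ / 0.216 = 2.556×10⁻⁴ mol.
Fraction absorbed: 1 − 10^(−0.436) = 0.6336.
Incident photons needed: 2.556×10⁻⁴ / 0.6336 = 4.034×10⁻⁴ mol.
Photon energy: hc/λ = 5.428×10⁻¹⁹ J; per mole, 3.269×10⁵ J mol⁻¹.
Energy required: 4.034×10⁻⁴ × 3.269×10⁵ = 131.9 J.
Time: 131.9 J / 0.0408 W = 3200 s.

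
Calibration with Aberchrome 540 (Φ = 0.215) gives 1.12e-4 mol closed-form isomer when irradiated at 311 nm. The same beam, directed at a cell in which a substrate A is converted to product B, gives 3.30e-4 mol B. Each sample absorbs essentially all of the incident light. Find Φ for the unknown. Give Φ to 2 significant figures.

Photons absorbed by the actinometer: 1.12e-4 / 0.215 = 5.209e-4 mol.
Φ(unknown) = 3.30e-4 / 5.209e-4 = 0.63.

Φ = 0.63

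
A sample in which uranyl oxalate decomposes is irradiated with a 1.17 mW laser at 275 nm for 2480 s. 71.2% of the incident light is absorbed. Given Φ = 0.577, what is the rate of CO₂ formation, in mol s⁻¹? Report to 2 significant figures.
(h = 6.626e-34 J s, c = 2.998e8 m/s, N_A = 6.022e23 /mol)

1.1e-9 mol s⁻¹

Photon energy at 275 nm: hc/λ = (6.626e-34)(2.998e8)/(275e-9) = 7.224e-19 J.
Energy delivered: (1.17 mW)(2480 s) = 2.902 J.
Photons incident: 2.902 / 7.224e-19 = 4.017e18, i.e. 4.017e18/6.022e23 = 6.671e-6 mol.
Photons absorbed: 0.712 × 6.671e-6 = 4.750e-6 mol.
Product formed: 0.577 × 4.750e-6 = 2.741e-6 mol.
Rate: 2.741e-6 / 2480 s = 1.1e-9 mol s⁻¹.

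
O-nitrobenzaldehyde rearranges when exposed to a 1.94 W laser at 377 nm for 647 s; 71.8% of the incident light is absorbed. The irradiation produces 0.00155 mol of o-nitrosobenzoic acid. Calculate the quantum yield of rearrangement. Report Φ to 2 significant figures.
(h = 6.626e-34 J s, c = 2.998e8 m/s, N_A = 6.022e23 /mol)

Φ = 0.55

Photon energy at 377 nm: hc/λ = (6.626e-34)(2.998e8)/(377e-9) = 5.269e-19 J.
Energy delivered: (1.94 W)(647 s) = 1255 J.
Photons incident: 1255 / 5.269e-19 = 2.382e21, i.e. 2.382e21/6.022e23 = 0.003955 mol.
Photons absorbed: 0.718 × 0.003955 = 0.002840 mol.
Φ = 0.00155 mol / 0.002840 mol photons = 0.55.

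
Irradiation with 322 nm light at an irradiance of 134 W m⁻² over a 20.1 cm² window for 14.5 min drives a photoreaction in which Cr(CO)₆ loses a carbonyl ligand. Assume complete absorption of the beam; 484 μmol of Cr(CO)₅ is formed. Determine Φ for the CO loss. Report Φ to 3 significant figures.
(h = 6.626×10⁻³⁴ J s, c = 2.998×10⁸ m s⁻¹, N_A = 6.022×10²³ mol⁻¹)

Product: 484 μmol = 4.84×10⁻⁴ mol.
Photon energy at 322 nm: hc/λ = (6.626×10⁻³⁴)(2.998×10⁸)/(322×10⁻⁹) = 6.169×10⁻¹⁹ J.
Energy delivered: (134 W m⁻²)(20.1×10⁻⁴ m²)(870 s) = 234.3 J.
Photons incident: 234.3 / 6.169×10⁻¹⁹ = 3.798×10²⁰, i.e. 3.798×10²⁰/6.022×10²³ = 6.307×10⁻⁴ mol.
Φ = 4.84×10⁻⁴ mol / 6.307×10⁻⁴ mol photons = 0.767.

Φ = 0.767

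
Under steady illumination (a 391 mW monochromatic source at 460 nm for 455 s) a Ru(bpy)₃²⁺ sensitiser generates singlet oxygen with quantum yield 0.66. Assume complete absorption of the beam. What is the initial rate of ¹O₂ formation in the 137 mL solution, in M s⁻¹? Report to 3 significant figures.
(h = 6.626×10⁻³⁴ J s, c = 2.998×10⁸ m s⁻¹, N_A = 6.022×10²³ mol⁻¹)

Photon energy at 460 nm: hc/λ = (6.626×10⁻³⁴)(2.998×10⁸)/(460×10⁻⁹) = 4.318×10⁻¹⁹ J.
Energy delivered: (391 mW)(455 s) = 177.9 J.
Photons incident: 177.9 / 4.318×10⁻¹⁹ = 4.120×10²⁰, i.e. 4.120×10²⁰/6.022×10²³ = 6.842×10⁻⁴ mol.
Product formed: 0.66 × 6.842×10⁻⁴ = 4.516×10⁻⁴ mol.
Rate: 4.516×10⁻⁴ mol / (455 s × 0.137 L) = 7.24×10⁻⁶ M s⁻¹.

7.24×10⁻⁶ M s⁻¹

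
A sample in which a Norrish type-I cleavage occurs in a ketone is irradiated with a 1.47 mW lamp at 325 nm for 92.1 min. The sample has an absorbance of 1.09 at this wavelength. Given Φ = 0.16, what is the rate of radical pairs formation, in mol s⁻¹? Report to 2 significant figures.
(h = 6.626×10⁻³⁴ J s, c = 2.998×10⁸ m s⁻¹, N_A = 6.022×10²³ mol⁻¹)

5.9×10⁻¹⁰ mol s⁻¹

Photon energy at 325 nm: hc/λ = (6.626×10⁻³⁴)(2.998×10⁸)/(325×10⁻⁹) = 6.112×10⁻¹⁹ J.
Energy delivered: (1.47 mW)(5526 s) = 8.123 J.
Photons incident: 8.123 / 6.112×10⁻¹⁹ = 1.329×10¹⁹, i.e. 1.329×10¹⁹/6.022×10²³ = 2.207×10⁻⁵ mol.
Fraction absorbed: 1 − 10^(−1.09) = 0.9187.
Photons absorbed: 0.9187 × 2.207×10⁻⁵ = 2.028×10⁻⁵ mol.
Product formed: 0.16 × 2.028×10⁻⁵ = 3.245×10⁻⁶ mol.
Rate: 3.245×10⁻⁶ / 5526 s = 5.9×10⁻¹⁰ mol s⁻¹.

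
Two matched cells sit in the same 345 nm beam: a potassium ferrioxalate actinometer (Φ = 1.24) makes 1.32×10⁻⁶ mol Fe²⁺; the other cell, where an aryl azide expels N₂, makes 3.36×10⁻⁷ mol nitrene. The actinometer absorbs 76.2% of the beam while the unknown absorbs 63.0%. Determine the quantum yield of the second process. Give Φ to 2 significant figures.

Photons absorbed by the actinometer: 1.32×10⁻⁶ / 1.24 = 1.065×10⁻⁶ mol.
Incident flux: 1.065×10⁻⁶ / 0.762 = 1.398×10⁻⁶ einstein.
Absorbed by unknown: 0.630 × 1.398×10⁻⁶ = 8.807×10⁻⁷ mol.
Φ(unknown) = 3.36×10⁻⁷ / 8.807×10⁻⁷ = 0.38.

Φ = 0.38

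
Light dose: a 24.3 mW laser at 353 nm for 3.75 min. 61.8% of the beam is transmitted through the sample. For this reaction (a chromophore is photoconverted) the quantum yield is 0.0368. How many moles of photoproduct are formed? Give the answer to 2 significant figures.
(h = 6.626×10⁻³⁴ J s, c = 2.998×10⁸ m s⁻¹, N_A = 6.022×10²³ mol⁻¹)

2.3×10⁻⁷ mol

Photon energy at 353 nm: hc/λ = (6.626×10⁻³⁴)(2.998×10⁸)/(353×10⁻⁹) = 5.627×10⁻¹⁹ J.
Energy delivered: (24.3 mW)(225 s) = 5.468 J.
Photons incident: 5.468 / 5.627×10⁻¹⁹ = 9.717×10¹⁸, i.e. 9.717×10¹⁸/6.022×10²³ = 1.614×10⁻⁵ mol.
Fraction absorbed: 1 − 61.8/100 = 0.3820.
Photons absorbed: 0.3820 × 1.614×10⁻⁵ = 6.165×10⁻⁶ mol.
Product: Φ × n_abs = 0.0368 × 6.165×10⁻⁶ = 2.269×10⁻⁷ mol.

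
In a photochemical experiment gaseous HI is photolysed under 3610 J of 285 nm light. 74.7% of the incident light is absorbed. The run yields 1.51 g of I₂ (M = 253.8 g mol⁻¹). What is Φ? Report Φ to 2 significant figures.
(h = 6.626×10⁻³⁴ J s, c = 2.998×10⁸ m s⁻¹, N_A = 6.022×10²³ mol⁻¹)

Product: 1.51 g / 253.8 g mol⁻¹ = 0.005950 mol.
Photon energy at 285 nm: hc/λ = (6.626×10⁻³⁴)(2.998×10⁸)/(285×10⁻⁹) = 6.970×10⁻¹⁹ J.
Photons incident: 3610 / 6.970×10⁻¹⁹ = 5.179×10²¹, i.e. 5.179×10²¹/6.022×10²³ = 0.008600 mol.
Photons absorbed: 0.747 × 0.008600 = 0.006424 mol.
Φ = 0.005950 mol / 0.006424 mol photons = 0.93.

Φ = 0.93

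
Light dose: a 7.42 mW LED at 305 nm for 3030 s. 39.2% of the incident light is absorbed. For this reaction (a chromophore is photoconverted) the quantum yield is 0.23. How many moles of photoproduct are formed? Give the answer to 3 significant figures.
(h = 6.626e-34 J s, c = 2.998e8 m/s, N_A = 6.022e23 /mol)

5.17e-6 mol

Photon energy at 305 nm: hc/λ = (6.626e-34)(2.998e8)/(305e-9) = 6.513e-19 J.
Energy delivered: (7.42 mW)(3030 s) = 22.48 J.
Photons incident: 22.48 / 6.513e-19 = 3.452e19, i.e. 3.452e19/6.022e23 = 5.732e-5 mol.
Photons absorbed: 0.392 × 5.732e-5 = 2.247e-5 mol.
Product: Φ × n_abs = 0.23 × 2.247e-5 = 5.168e-6 mol.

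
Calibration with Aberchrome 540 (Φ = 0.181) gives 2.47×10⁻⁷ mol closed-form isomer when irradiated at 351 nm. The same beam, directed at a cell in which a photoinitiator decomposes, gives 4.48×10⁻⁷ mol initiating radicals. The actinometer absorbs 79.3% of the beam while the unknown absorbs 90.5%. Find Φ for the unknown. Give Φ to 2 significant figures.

Photons absorbed by the actinometer: 2.47×10⁻⁷ / 0.181 = 1.365×10⁻⁶ mol.
Incident flux: 1.365×10⁻⁶ / 0.793 = 1.721×10⁻⁶ einstein.
Absorbed by unknown: 0.905 × 1.721×10⁻⁶ = 1.558×10⁻⁶ mol.
Φ(unknown) = 4.48×10⁻⁷ / 1.558×10⁻⁶ = 0.29.

Φ = 0.29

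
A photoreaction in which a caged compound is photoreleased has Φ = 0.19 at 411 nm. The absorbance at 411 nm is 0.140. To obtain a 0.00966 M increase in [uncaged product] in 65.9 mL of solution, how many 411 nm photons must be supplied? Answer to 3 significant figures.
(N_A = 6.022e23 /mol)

Product: (0.00966 M)(0.0659 L) = 6.366e-4 mol.
Photons that must be absorbed: 6.366e-4 / 0.19 = 0.003351 mol.
Fraction absorbed: 1 − 10^(−0.140) = 0.2756.
Incident photons needed: 0.003351 / 0.2756 = 0.01216 mol.
Photon count: 0.01216 × 6.022e23 = 7.32e21.

7.32e21 photons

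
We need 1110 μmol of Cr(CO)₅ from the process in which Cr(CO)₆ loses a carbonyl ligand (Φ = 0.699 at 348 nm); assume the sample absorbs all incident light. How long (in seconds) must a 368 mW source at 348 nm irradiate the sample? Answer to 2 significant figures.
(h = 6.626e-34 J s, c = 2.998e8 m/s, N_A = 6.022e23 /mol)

t ≈ 1500 s

Product: 1110 μmol = 0.00111 mol.
Photons that must be absorbed: 0.00111 / 0.699 = 0.001588 mol.
Photon energy: hc/λ = 5.708e-19 J; per mole, 3.437e5 J mol⁻¹.
Energy required: 0.001588 × 3.437e5 = 545.8 J.
Time: 545.8 J / 0.368 W = 1500 s.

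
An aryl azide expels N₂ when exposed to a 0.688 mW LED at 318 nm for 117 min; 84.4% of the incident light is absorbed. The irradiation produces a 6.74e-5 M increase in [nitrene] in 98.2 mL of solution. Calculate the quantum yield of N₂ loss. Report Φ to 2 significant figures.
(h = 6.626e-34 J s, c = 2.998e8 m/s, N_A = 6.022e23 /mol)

Product: (6.74e-5 M)(0.0982 L) = 6.619e-6 mol.
Photon energy at 318 nm: hc/λ = (6.626e-34)(2.998e8)/(318e-9) = 6.247e-19 J.
Energy delivered: (0.688 mW)(7020 s) = 4.830 J.
Photons incident: 4.830 / 6.247e-19 = 7.732e18, i.e. 7.732e18/6.022e23 = 1.284e-5 mol.
Photons absorbed: 0.844 × 1.284e-5 = 1.084e-5 mol.
Φ = 6.619e-6 mol / 1.084e-5 mol photons = 0.61.

Φ = 0.61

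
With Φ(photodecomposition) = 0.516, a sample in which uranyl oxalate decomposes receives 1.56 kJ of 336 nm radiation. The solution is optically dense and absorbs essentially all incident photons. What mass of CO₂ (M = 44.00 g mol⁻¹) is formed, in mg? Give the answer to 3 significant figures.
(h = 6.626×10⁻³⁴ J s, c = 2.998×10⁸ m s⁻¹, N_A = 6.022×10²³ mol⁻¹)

Photon energy at 336 nm: hc/λ = (6.626×10⁻³⁴)(2.998×10⁸)/(336×10⁻⁹) = 5.912×10⁻¹⁹ J.
Incident energy: 1.56 kJ = 1560 J.
Photons incident: 1560 / 5.912×10⁻¹⁹ = 2.639×10²¹, i.e. 2.639×10²¹/6.022×10²³ = 0.004382 mol.
Product: Φ × n_abs = 0.516 × 0.004382 = 0.002261 mol.
Mass: 0.002261 × 44.00 = 0.09948 g = 99.5 mg.

99.5 mg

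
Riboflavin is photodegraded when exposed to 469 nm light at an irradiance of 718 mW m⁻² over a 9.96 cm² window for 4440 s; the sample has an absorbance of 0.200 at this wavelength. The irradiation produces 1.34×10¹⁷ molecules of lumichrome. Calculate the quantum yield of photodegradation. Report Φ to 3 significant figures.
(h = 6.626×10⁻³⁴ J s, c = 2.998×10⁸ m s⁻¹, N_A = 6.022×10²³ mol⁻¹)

Φ = 0.0484

Product: 1.34×10¹⁷ / 6.022×10²³ = 2.225×10⁻⁷ mol.
Photon energy at 469 nm: hc/λ = (6.626×10⁻³⁴)(2.998×10⁸)/(469×10⁻⁹) = 4.236×10⁻¹⁹ J.
Energy delivered: (718 mW m⁻²)(9.96×10⁻⁴ m²)(4440 s) = 3.175 J.
Photons incident: 3.175 / 4.236×10⁻¹⁹ = 7.495×10¹⁸, i.e. 7.495×10¹⁸/6.022×10²³ = 1.245×10⁻⁵ mol.
Fraction absorbed: 1 − 10^(−0.200) = 0.3690.
Photons absorbed: 0.3690 × 1.245×10⁻⁵ = 4.594×10⁻⁶ mol.
Φ = 2.225×10⁻⁷ mol / 4.594×10⁻⁶ mol photons = 0.0484.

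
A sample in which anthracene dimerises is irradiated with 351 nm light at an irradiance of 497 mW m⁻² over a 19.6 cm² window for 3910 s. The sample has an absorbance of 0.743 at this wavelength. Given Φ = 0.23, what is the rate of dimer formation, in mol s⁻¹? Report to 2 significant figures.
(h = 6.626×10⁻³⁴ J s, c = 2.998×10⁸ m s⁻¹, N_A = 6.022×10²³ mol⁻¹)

Photon energy at 351 nm: hc/λ = (6.626×10⁻³⁴)(2.998×10⁸)/(351×10⁻⁹) = 5.659×10⁻¹⁹ J.
Energy delivered: (497 mW m⁻²)(19.6×10⁻⁴ m²)(3910 s) = 3.809 J.
Photons incident: 3.809 / 5.659×10⁻¹⁹ = 6.731×10¹⁸, i.e. 6.731×10¹⁸/6.022×10²³ = 1.118×10⁻⁵ mol.
Fraction absorbed: 1 − 10^(−0.743) = 0.8193.
Photons absorbed: 0.8193 × 1.118×10⁻⁵ = 9.160×10⁻⁶ mol.
Product formed: 0.23 × 9.160×10⁻⁶ = 2.107×10⁻⁶ mol.
Rate: 2.107×10⁻⁶ / 3910 s = 5.4×10⁻¹⁰ mol s⁻¹.

5.4×10⁻¹⁰ mol s⁻¹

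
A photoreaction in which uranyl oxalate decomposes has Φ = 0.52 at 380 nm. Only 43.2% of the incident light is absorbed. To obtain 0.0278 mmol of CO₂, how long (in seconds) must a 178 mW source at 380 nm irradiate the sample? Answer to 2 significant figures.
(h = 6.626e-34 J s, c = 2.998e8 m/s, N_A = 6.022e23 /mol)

t ≈ 220 s

Product: 0.0278 mmol = 2.78e-5 mol.
Photons that must be absorbed: 2.78e-5 / 0.52 = 5.346e-5 mol.
Incident photons needed: 5.346e-5 / 0.432 = 1.237e-4 mol.
Photon energy: hc/λ = 5.228e-19 J; per mole, 3.148e5 J mol⁻¹.
Energy required: 1.237e-4 × 3.148e5 = 38.94 J.
Time: 38.94 J / 0.178 W = 220 s.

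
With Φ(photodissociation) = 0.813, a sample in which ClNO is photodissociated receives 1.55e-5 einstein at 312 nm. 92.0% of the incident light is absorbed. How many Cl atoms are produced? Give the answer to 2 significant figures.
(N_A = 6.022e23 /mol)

Photons absorbed: 0.920 × 1.55e-5 = 1.426e-5 mol.
Product: Φ × n_abs = 0.813 × 1.426e-5 = 1.159e-5 mol.
As a count: 1.159e-5 × 6.022e23 = 7.0e18.

7.0e18 atoms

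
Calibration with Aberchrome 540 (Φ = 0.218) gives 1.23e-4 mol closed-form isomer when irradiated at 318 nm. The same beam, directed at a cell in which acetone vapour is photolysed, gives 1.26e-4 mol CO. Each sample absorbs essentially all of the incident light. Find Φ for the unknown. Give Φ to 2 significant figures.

Photons absorbed by the actinometer: 1.23e-4 / 0.218 = 5.642e-4 mol.
Φ(unknown) = 1.26e-4 / 5.642e-4 = 0.22.

Φ = 0.22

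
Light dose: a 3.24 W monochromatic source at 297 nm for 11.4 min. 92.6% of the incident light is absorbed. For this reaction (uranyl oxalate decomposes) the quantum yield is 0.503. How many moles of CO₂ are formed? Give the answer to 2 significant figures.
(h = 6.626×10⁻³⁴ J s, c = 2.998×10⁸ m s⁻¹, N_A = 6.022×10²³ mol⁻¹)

0.0026 mol

Photon energy at 297 nm: hc/λ = (6.626×10⁻³⁴)(2.998×10⁸)/(297×10⁻⁹) = 6.688×10⁻¹⁹ J.
Energy delivered: (3.24 W)(684 s) = 2216 J.
Photons incident: 2216 / 6.688×10⁻¹⁹ = 3.313×10²¹, i.e. 3.313×10²¹/6.022×10²³ = 0.005501 mol.
Photons absorbed: 0.926 × 0.005501 = 0.005094 mol.
Product: Φ × n_abs = 0.503 × 0.005094 = 0.002562 mol.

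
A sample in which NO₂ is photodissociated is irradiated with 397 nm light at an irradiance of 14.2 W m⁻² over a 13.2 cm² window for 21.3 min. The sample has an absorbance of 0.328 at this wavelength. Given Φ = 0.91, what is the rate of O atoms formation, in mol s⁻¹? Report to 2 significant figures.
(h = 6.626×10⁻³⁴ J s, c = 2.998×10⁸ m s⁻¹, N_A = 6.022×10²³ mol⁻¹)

Photon energy at 397 nm: hc/λ = (6.626×10⁻³⁴)(2.998×10⁸)/(397×10⁻⁹) = 5.004×10⁻¹⁹ J.
Energy delivered: (14.2 W m⁻²)(13.2×10⁻⁴ m²)(1278 s) = 23.95 J.
Photons incident: 23.95 / 5.004×10⁻¹⁹ = 4.786×10¹⁹, i.e. 4.786×10¹⁹/6.022×10²³ = 7.948×10⁻⁵ mol.
Fraction absorbed: 1 − 10^(−0.328) = 0.5301.
Photons absorbed: 0.5301 × 7.948×10⁻⁵ = 4.213×10⁻⁵ mol.
Product formed: 0.91 × 4.213×10⁻⁵ = 3.834×10⁻⁵ mol.
Rate: 3.834×10⁻⁵ / 1278 s = 3.0×10⁻⁸ mol s⁻¹.

3.0×10⁻⁸ mol s⁻¹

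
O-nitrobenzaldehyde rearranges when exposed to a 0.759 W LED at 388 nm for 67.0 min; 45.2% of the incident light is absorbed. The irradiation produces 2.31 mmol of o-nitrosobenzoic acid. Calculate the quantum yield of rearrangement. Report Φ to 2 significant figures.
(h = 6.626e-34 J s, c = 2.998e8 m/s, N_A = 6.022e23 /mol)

Φ = 0.52

Product: 2.31 mmol = 0.00231 mol.
Photon energy at 388 nm: hc/λ = (6.626e-34)(2.998e8)/(388e-9) = 5.120e-19 J.
Energy delivered: (0.759 W)(4020 s) = 3051 J.
Photons incident: 3051 / 5.120e-19 = 5.959e21, i.e. 5.959e21/6.022e23 = 0.009895 mol.
Photons absorbed: 0.452 × 0.009895 = 0.004473 mol.
Φ = 0.00231 mol / 0.004473 mol photons = 0.52.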